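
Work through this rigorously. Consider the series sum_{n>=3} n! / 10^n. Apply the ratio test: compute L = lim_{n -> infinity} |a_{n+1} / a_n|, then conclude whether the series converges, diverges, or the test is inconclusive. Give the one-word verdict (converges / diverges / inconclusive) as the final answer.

Let a_n denote the general term. Form the ratio a_{n+1}/a_n and simplify:
a_{n+1}/a_n = n/10 + 1/10
Take the limit as n -> infinity: L = infinity.
Since L = infinity > 1 (or L = infinity), the ratio test implies the series diverges.

diverges


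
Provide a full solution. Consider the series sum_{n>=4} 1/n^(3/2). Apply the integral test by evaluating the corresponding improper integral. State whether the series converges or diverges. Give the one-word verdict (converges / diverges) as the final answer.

Let f(x) = x^(-3/2). Then f is positive, continuous, and decreasing on [4, infinity), so the integral test applies.
Compute the improper integral int_{4}^infinity f(x) dx:
  antiderivative F(x) = -2/sqrt(x).
  As x -> infinity, F(x) -> 0 (since p = 3/2 > 1).
  So int = F(infinity) - F(4) = 0 - (-1) = 1.
  Finite, so by the integral test, the series converges.

converges


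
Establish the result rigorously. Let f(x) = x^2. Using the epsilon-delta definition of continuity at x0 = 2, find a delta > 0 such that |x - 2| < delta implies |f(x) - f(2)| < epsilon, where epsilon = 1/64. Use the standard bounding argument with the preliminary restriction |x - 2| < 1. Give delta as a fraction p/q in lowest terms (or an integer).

Factor: |x^2 - (2)^2| = |x - 2| * |x + 2|.
Impose |x - 2| < 1 first. Then |x + 2| = |(x - 2) + 2*(2)| <= |x - 2| + 2*|2| < 1 + 4 = 5.
So |x^2 - (2)^2| < delta * 5.
We need delta * 5 <= 1/64, i.e. delta <= 1/64/5 = 1/320.
Since 1/320 < 1, this is tighter than 1; take delta = 1/320.
So delta = 1/320 works.

1/320


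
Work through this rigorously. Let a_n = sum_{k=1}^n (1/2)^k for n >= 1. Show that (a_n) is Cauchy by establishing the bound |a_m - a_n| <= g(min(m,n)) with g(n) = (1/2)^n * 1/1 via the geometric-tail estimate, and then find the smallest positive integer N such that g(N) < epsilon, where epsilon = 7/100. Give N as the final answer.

For m > n >= 1: |a_m - a_n| = sum_{k=n+1}^m (1/2)^k < sum_{k=n+1}^infinity (1/2)^k = (1/2)^(n+1) / (1 - 1/2) = (1/2)^n * (1/2) * (2/1) = (1/2)^n * 1/1.
So g(n) = (1/2)^n / 1. Since g(n) -> 0, (a_n) is Cauchy.
Now solve g(N) < 7/100: (1/2)^N / 1 < 7/100 <=> 2^N > 1 / (1 * 7/100) = 100/7.
Check powers of 2: 2^3 = 8 <= 100/7, 2^4 = 16 > 100/7.
So the smallest such N is 4. Check: g(4) = 1/(1 * 16) = 1/16 < 7/100.

4


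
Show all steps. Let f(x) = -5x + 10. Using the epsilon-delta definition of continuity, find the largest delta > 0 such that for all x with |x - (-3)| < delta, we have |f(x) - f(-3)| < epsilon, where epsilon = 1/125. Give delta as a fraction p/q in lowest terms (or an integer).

We compute f(-3) = -5*(-3) + 10 = 25.
|f(x) - f(-3)| = |-5x + 10 - (25)| = |-5(x - (-3))| = 5|x - (-3)|.
We need 5|x - (-3)| < 1/125, i.e. |x - (-3)| < 1/125 / 5 = 1/625.
So any delta <= 1/625 works. Conversely, if delta > 1/625, then x = -3 + 1/625 satisfies |x - (-3)| = 1/625 < delta but |f(x) - f(-3)| = 5 * 1/625 = 1/125, which is not < 1/125; so no larger delta works.
Hence the largest such delta is 1/625.

1/625


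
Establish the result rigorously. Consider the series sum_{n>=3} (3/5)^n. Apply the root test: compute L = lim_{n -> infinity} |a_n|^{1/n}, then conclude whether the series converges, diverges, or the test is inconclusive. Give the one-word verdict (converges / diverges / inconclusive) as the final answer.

Let a_n denote the general term. Form |a_n|^(1/n) and simplify:
|a_n|^(1/n) = 3/5
Take the limit as n -> infinity: L = 3/5.
Since L = 3/5 < 1, the root test implies convergence.

converges


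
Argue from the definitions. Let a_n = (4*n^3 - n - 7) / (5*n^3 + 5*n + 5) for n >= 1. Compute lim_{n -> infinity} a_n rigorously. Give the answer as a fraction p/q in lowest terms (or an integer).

Divide numerator and denominator by n^3, the highest power:
numerator / n^3 = 4 - 1/n^2 - 7/n^3
denominator / n^3 = 5 + 5/n^2 + 5/n^3
As n -> infinity, all terms of the form c/n^k (k >= 1) tend to 0.
So numerator / n^3 -> 4 and denominator / n^3 -> 5.
Therefore lim a_n = 4/5.

4/5


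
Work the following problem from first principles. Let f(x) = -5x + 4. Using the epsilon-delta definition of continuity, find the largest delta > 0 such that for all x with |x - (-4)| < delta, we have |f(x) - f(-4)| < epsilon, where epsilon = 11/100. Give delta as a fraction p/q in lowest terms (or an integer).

We compute f(-4) = -5*(-4) + 4 = 24.
|f(x) - f(-4)| = |-5x + 4 - (24)| = |-5(x - (-4))| = 5|x - (-4)|.
We need 5|x - (-4)| < 11/100, i.e. |x - (-4)| < 11/100 / 5 = 11/500.
So any delta <= 11/500 works. Conversely, if delta > 11/500, then x = -4 + 11/500 satisfies |x - (-4)| = 11/500 < delta but |f(x) - f(-4)| = 5 * 11/500 = 11/100, which is not < 11/100; so no larger delta works.
Hence the largest such delta is 11/500.

11/500


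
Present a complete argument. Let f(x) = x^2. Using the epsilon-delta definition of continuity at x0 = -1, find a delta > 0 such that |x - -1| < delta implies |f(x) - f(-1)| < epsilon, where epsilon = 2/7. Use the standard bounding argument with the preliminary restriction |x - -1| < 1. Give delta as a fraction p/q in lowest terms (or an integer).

Factor: |x^2 - (-1)^2| = |x - -1| * |x + -1|.
Impose |x - -1| < 1 first. Then |x + -1| = |(x - -1) + 2*(-1)| <= |x - -1| + 2*|-1| < 1 + 2 = 3.
So |x^2 - (-1)^2| < delta * 3.
We need delta * 3 <= 2/7, i.e. delta <= 2/7/3 = 2/21.
Since 2/21 < 1, this is tighter than 1; take delta = 2/21.
So delta = 2/21 works.

2/21


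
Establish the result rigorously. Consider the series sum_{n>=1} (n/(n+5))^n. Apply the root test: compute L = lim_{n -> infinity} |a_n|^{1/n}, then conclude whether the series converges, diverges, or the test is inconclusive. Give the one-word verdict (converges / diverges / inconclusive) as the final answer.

Let a_n denote the general term. Form |a_n|^(1/n) and simplify:
|a_n|^(1/n) = n/(n + 5)
Take the limit as n -> infinity: L = 1.
Since L = 1, the root test is inconclusive. (In fact a_n = (n/(n+5))^n -> e^(-5) != 0, so the nth-term test shows divergence; but the root test itself gives no conclusion.)

inconclusive


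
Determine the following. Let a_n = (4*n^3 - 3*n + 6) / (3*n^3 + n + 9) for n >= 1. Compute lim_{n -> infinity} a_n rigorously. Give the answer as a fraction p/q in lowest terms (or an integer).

Divide numerator and denominator by n^3, the highest power:
numerator / n^3 = 4 - 3/n^2 + 6/n^3
denominator / n^3 = 3 + n^(-2) + 9/n^3
As n -> infinity, all terms of the form c/n^k (k >= 1) tend to 0.
So numerator / n^3 -> 4 and denominator / n^3 -> 3.
Therefore lim a_n = 4/3.

4/3


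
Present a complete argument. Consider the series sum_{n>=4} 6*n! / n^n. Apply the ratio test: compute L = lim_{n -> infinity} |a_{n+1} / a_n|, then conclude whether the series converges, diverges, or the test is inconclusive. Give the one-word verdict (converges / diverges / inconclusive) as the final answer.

Let a_n denote the general term. Form the ratio a_{n+1}/a_n and simplify:
a_{n+1}/a_n = (n/(n + 1))^n
Take the limit as n -> infinity: L = exp(-1).
Since L = exp(-1) < 1, the ratio test implies the series converges.

converges


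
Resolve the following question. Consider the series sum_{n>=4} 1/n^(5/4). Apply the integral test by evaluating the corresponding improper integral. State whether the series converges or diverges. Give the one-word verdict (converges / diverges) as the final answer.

Let f(x) = x^(-5/4). Then f is positive, continuous, and decreasing on [4, infinity), so the integral test applies.
Compute the improper integral int_{4}^infinity f(x) dx:
  antiderivative F(x) = -4/x^(1/4).
  As x -> infinity, F(x) -> 0 (since p = 5/4 > 1).
  So int = F(infinity) - F(4) = 0 - (-2*sqrt(2)) = 2*sqrt(2).
  Finite, so by the integral test, the series converges.

converges


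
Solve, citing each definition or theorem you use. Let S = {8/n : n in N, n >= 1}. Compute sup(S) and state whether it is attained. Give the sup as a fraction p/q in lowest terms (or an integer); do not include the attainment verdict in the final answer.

Analysis:
- Values: 8, 4, 8/3, 2, ... strictly decreasing.
- The maximum is 8 (n=1); sup = 8 (attained).
- The set is bounded below by 0; 8/n -> 0 so 0 is the greatest lower bound.
- 0 is not in the set, so inf = 0 is not attained.
Conclusion: sup(S) = 8, attained in S.

8


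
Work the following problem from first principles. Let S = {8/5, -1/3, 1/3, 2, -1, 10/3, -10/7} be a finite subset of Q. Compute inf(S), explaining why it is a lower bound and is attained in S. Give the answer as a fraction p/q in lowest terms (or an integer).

S is finite, so inf(S) = min(S).
Sorted increasing:
-10/7, -1, -1/3, 1/3, 8/5, 2, 10/3
The extremum is -10/7.
For every x in S, x >= -10/7. And -10/7 is in S, so it is attained.
Therefore inf(S) = -10/7.

-10/7


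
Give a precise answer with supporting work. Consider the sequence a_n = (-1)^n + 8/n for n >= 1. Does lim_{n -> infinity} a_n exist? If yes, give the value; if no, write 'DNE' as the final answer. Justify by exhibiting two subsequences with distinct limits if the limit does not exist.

Examine the behaviour of a_n along subsequences.
a_{2k} = 1 + 8/(2k) -> 1. a_{2k+1} = -1 + 8/(2k+1) -> -1.
Since these two subsequential limits are 1 and -1, distinct, the full sequence cannot converge (a convergent sequence has all subsequences tending to the same limit). So lim a_n does not exist.

DNE


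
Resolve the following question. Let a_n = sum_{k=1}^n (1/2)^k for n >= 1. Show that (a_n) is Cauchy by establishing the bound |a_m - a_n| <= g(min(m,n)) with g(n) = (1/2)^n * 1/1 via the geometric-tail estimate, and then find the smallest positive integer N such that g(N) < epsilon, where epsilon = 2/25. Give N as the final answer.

For m > n >= 1: |a_m - a_n| = sum_{k=n+1}^m (1/2)^k < sum_{k=n+1}^infinity (1/2)^k = (1/2)^(n+1) / (1 - 1/2) = (1/2)^n * (1/2) * (2/1) = (1/2)^n * 1/1.
So g(n) = (1/2)^n / 1. Since g(n) -> 0, (a_n) is Cauchy.
Now solve g(N) < 2/25: (1/2)^N / 1 < 2/25 <=> 2^N > 1 / (1 * 2/25) = 25/2.
Check powers of 2: 2^3 = 8 <= 25/2, 2^4 = 16 > 25/2.
So the smallest such N is 4. Check: g(4) = 1/(1 * 16) = 1/16 < 2/25.

4


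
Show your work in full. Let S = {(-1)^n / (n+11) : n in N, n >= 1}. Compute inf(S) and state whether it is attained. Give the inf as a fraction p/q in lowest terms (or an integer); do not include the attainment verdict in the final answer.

Analysis:
- Values: -1/12, 1/13, -1/14, 1/15, -1/16, ...
- Positive terms (even n): 1/(2+11), 1/(4+11), ... decreasing -> max = 1/13 (n=2).
- Negative terms (odd n): -1/(1+11), -1/(3+11), ... increasing -> min = -1/12 (n=1).
- So sup = 1/13 (attained at n=2); inf = -1/12 (attained at n=1).
Conclusion: inf(S) = -1/12, attained in S.

-1/12


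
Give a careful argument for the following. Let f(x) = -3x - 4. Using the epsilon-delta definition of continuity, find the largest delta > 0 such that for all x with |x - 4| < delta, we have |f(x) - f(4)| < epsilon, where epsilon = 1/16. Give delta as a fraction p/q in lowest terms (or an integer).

We compute f(4) = -3*(4) - 4 = -16.
|f(x) - f(4)| = |-3x - 4 - (-16)| = |-3(x - 4)| = 3|x - 4|.
We need 3|x - 4| < 1/16, i.e. |x - 4| < 1/16 / 3 = 1/48.
So any delta <= 1/48 works. Conversely, if delta > 1/48, then x = 4 + 1/48 satisfies |x - 4| = 1/48 < delta but |f(x) - f(4)| = 3 * 1/48 = 1/16, which is not < 1/16; so no larger delta works.
Hence the largest such delta is 1/48.

1/48


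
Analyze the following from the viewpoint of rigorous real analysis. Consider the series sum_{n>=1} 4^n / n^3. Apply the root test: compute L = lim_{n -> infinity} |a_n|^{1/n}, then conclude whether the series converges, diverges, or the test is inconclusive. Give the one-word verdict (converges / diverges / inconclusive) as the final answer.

Let a_n denote the general term. Form |a_n|^(1/n) and simplify:
|a_n|^(1/n) = 4/n^(3/n)
Take the limit as n -> infinity: L = 4.
Since L = 4 > 1, the root test implies divergence.

diverges


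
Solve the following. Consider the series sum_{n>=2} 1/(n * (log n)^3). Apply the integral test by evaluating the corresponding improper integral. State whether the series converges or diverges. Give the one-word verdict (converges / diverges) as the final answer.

Let f(x) = 1/(x*log(x)^3). Then f is positive, continuous, and decreasing on [2, infinity), so the integral test applies.
Compute the improper integral int_{2}^infinity f(x) dx:
  antiderivative F(x) = -1/(2*log(x)^2).
  F(x) -> 0 as x -> infinity.  int = 0 - F(2) = 1/(2*log(2)^2) < infinity. By the integral test, the series converges.

converges


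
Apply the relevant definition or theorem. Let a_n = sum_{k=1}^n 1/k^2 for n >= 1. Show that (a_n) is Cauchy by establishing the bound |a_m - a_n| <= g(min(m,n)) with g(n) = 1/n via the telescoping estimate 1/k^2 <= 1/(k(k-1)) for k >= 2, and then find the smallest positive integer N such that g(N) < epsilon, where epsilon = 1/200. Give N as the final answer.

For m > n >= 1: |a_m - a_n| = sum_{k=n+1}^m 1/k^2.
Use 1/k^2 <= 1/(k(k-1)) = 1/(k-1) - 1/k for k >= 2:
sum_{k=n+1}^m 1/k^2 <= sum_{k=n+1}^m (1/(k-1) - 1/k) = 1/n - 1/m <= 1/n.
By symmetry the same bound holds with n,m swapped, so |a_m - a_n| <= 1/min(m,n) = g(min(m,n)). Since g(n) -> 0, (a_n) is Cauchy.
Now solve g(N) < 1/200: 1/N < 1/200 <=> N > 1/(1/200) = 200.
The smallest integer strictly greater than 200 is N = 201.
Check: g(201) = 1/201 < 1/200; g(200) = 1/200 >= 1/200. So N = 201.

201


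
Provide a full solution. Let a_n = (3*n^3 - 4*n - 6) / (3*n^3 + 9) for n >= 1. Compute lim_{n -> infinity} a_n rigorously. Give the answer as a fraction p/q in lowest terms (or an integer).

Divide numerator and denominator by n^3, the highest power:
numerator / n^3 = 3 - 4/n^2 - 6/n^3
denominator / n^3 = 3 + 9/n^3
As n -> infinity, all terms of the form c/n^k (k >= 1) tend to 0.
So numerator / n^3 -> 3 and denominator / n^3 -> 3.
Therefore lim a_n = 1.

1


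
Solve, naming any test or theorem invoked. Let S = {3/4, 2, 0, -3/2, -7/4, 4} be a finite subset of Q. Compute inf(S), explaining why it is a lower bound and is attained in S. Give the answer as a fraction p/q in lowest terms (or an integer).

S is finite, so inf(S) = min(S).
Sorted increasing:
-7/4, -3/2, 0, 3/4, 2, 4
The extremum is -7/4.
For every x in S, x >= -7/4. And -7/4 is in S, so it is attained.
Therefore inf(S) = -7/4.

-7/4


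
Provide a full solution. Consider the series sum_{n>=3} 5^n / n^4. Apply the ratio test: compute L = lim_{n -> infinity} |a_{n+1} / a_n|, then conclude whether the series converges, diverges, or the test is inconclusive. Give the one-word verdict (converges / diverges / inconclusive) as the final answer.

Let a_n denote the general term. Form the ratio a_{n+1}/a_n and simplify:
a_{n+1}/a_n = 5*n^4/(n + 1)^4
Take the limit as n -> infinity: L = 5.
Since L = 5 > 1 (or L = infinity), the ratio test implies the series diverges.

diverges


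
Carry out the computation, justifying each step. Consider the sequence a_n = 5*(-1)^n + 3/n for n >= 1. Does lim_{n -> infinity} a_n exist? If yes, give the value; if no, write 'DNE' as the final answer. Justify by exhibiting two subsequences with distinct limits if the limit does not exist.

Examine the behaviour of a_n along subsequences.
a_{2k} = 5 + 3/(2k) -> 5. a_{2k+1} = -5 + 3/(2k+1) -> -5.
Since these two subsequential limits are 5 and -5, distinct, the full sequence cannot converge (a convergent sequence has all subsequences tending to the same limit). So lim a_n does not exist.

DNE


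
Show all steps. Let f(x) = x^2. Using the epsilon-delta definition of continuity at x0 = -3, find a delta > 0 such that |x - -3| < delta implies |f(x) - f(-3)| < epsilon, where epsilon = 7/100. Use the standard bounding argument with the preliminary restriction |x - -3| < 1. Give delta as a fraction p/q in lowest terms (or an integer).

Factor: |x^2 - (-3)^2| = |x - -3| * |x + -3|.
Impose |x - -3| < 1 first. Then |x + -3| = |(x - -3) + 2*(-3)| <= |x - -3| + 2*|-3| < 1 + 6 = 7.
So |x^2 - (-3)^2| < delta * 7.
We need delta * 7 <= 7/100, i.e. delta <= 7/100/7 = 1/100.
Since 1/100 < 1, this is tighter than 1; take delta = 1/100.
So delta = 1/100 works.

1/100


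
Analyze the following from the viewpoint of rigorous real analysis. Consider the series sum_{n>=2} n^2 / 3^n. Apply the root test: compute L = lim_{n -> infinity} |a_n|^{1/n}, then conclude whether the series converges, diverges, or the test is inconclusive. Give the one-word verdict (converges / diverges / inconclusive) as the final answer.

Let a_n denote the general term. Form |a_n|^(1/n) and simplify:
|a_n|^(1/n) = n^(2/n)/3
Take the limit as n -> infinity: L = 1/3.
Since L = 1/3 < 1, the root test implies convergence.

converges


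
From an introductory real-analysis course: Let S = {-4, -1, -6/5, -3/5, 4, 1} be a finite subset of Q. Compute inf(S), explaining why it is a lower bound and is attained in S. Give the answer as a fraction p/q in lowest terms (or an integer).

S is finite, so inf(S) = min(S).
Sorted increasing:
-4, -6/5, -1, -3/5, 1, 4
The extremum is -4.
For every x in S, x >= -4. And -4 is in S, so it is attained.
Therefore inf(S) = -4.

-4


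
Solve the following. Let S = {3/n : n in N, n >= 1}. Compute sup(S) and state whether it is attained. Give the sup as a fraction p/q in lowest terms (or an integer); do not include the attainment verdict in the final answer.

Analysis:
- Values: 3, 3/2, 1, 3/4, ... strictly decreasing.
- The maximum is 3 (n=1); sup = 3 (attained).
- The set is bounded below by 0; 3/n -> 0 so 0 is the greatest lower bound.
- 0 is not in the set, so inf = 0 is not attained.
Conclusion: sup(S) = 3, attained in S.

3


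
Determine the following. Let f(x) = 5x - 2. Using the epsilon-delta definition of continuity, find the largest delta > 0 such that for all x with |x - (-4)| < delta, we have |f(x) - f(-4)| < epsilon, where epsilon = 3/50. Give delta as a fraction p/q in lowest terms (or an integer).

We compute f(-4) = 5*(-4) - 2 = -22.
|f(x) - f(-4)| = |5x - 2 - (-22)| = |5(x - (-4))| = 5|x - (-4)|.
We need 5|x - (-4)| < 3/50, i.e. |x - (-4)| < 3/50 / 5 = 3/250.
So any delta <= 3/250 works. Conversely, if delta > 3/250, then x = -4 + 3/250 satisfies |x - (-4)| = 3/250 < delta but |f(x) - f(-4)| = 5 * 3/250 = 3/50, which is not < 3/50; so no larger delta works.
Hence the largest such delta is 3/250.

3/250


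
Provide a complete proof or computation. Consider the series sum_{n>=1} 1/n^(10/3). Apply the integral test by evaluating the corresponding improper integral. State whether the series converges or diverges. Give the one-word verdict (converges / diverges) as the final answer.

Let f(x) = x^(-10/3). Then f is positive, continuous, and decreasing on [1, infinity), so the integral test applies.
Compute the improper integral int_{1}^infinity f(x) dx:
  antiderivative F(x) = -3/(7*x^(7/3)).
  As x -> infinity, F(x) -> 0 (since p = 10/3 > 1).
  So int = F(infinity) - F(1) = 0 - (-3/7) = 3/7.
  Finite, so by the integral test, the series converges.

converges


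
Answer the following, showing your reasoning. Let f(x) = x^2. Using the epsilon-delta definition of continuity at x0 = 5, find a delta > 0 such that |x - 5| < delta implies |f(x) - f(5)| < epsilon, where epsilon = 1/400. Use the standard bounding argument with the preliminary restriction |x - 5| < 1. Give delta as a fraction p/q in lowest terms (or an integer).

Factor: |x^2 - (5)^2| = |x - 5| * |x + 5|.
Impose |x - 5| < 1 first. Then |x + 5| = |(x - 5) + 2*(5)| <= |x - 5| + 2*|5| < 1 + 10 = 11.
So |x^2 - (5)^2| < delta * 11.
We need delta * 11 <= 1/400, i.e. delta <= 1/400/11 = 1/4400.
Since 1/4400 < 1, this is tighter than 1; take delta = 1/4400.
So delta = 1/4400 works.

1/4400


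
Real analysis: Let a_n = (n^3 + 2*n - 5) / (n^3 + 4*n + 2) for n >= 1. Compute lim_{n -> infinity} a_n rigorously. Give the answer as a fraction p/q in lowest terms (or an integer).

Divide numerator and denominator by n^3, the highest power:
numerator / n^3 = 1 + 2/n^2 - 5/n^3
denominator / n^3 = 1 + 4/n^2 + 2/n^3
As n -> infinity, all terms of the form c/n^k (k >= 1) tend to 0.
So numerator / n^3 -> 1 and denominator / n^3 -> 1.
Therefore lim a_n = 1.

1


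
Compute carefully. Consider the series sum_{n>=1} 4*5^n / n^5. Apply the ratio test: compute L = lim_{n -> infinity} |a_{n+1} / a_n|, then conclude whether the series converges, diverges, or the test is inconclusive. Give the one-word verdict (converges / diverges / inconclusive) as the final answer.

Let a_n denote the general term. Form the ratio a_{n+1}/a_n and simplify:
a_{n+1}/a_n = 5*n^5/(n + 1)^5
Take the limit as n -> infinity: L = 5.
Since L = 5 > 1 (or L = infinity), the ratio test implies the series diverges.

diverges


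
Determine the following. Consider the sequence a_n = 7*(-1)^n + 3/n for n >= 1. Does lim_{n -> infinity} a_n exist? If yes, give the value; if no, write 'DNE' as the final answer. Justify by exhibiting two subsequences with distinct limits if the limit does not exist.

Examine the behaviour of a_n along subsequences.
a_{2k} = 7 + 3/(2k) -> 7. a_{2k+1} = -7 + 3/(2k+1) -> -7.
Since these two subsequential limits are 7 and -7, distinct, the full sequence cannot converge (a convergent sequence has all subsequences tending to the same limit). So lim a_n does not exist.

DNE


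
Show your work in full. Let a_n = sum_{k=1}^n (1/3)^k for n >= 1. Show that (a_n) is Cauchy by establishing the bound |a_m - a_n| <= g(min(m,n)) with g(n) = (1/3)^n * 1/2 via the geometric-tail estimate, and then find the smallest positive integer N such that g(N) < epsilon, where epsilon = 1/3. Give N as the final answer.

For m > n >= 1: |a_m - a_n| = sum_{k=n+1}^m (1/3)^k < sum_{k=n+1}^infinity (1/3)^k = (1/3)^(n+1) / (1 - 1/3) = (1/3)^n * (1/3) * (3/2) = (1/3)^n * 1/2.
So g(n) = (1/3)^n / 2. Since g(n) -> 0, (a_n) is Cauchy.
Now solve g(N) < 1/3: (1/3)^N / 2 < 1/3 <=> 3^N > 1 / (2 * 1/3) = 3/2.
Check powers of 3: 3^0 = 1 <= 3/2, 3^1 = 3 > 3/2.
So the smallest such N is 1. Check: g(1) = 1/(2 * 3) = 1/6 < 1/3.

1


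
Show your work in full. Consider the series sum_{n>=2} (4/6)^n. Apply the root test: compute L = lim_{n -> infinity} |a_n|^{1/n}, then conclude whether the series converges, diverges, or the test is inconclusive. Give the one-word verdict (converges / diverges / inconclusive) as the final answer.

Let a_n denote the general term. Form |a_n|^(1/n) and simplify:
|a_n|^(1/n) = 2/3
Take the limit as n -> infinity: L = 2/3.
Since L = 2/3 < 1, the root test implies convergence.

converges


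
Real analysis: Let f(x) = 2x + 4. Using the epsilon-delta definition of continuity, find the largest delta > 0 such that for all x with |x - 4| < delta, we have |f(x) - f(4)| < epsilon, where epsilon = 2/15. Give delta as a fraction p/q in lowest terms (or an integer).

We compute f(4) = 2*(4) + 4 = 12.
|f(x) - f(4)| = |2x + 4 - (12)| = |2(x - 4)| = 2|x - 4|.
We need 2|x - 4| < 2/15, i.e. |x - 4| < 2/15 / 2 = 1/15.
So any delta <= 1/15 works. Conversely, if delta > 1/15, then x = 4 + 1/15 satisfies |x - 4| = 1/15 < delta but |f(x) - f(4)| = 2 * 1/15 = 2/15, which is not < 2/15; so no larger delta works.
Hence the largest such delta is 1/15.

1/15


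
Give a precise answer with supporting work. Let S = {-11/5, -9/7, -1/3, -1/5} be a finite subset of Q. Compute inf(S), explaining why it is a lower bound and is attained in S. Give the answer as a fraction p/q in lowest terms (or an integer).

S is finite, so inf(S) = min(S).
Sorted increasing:
-11/5, -9/7, -1/3, -1/5
The extremum is -11/5.
For every x in S, x >= -11/5. And -11/5 is in S, so it is attained.
Therefore inf(S) = -11/5.

-11/5


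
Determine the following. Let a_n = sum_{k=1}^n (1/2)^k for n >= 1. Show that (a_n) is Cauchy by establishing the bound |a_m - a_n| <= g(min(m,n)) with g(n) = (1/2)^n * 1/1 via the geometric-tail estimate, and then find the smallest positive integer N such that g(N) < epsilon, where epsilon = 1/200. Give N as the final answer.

For m > n >= 1: |a_m - a_n| = sum_{k=n+1}^m (1/2)^k < sum_{k=n+1}^infinity (1/2)^k = (1/2)^(n+1) / (1 - 1/2) = (1/2)^n * (1/2) * (2/1) = (1/2)^n * 1/1.
So g(n) = (1/2)^n / 1. Since g(n) -> 0, (a_n) is Cauchy.
Now solve g(N) < 1/200: (1/2)^N / 1 < 1/200 <=> 2^N > 1 / (1 * 1/200) = 200.
Check powers of 2: 2^7 = 128 <= 200, 2^8 = 256 > 200.
So the smallest such N is 8. Check: g(8) = 1/(1 * 256) = 1/256 < 1/200.

8


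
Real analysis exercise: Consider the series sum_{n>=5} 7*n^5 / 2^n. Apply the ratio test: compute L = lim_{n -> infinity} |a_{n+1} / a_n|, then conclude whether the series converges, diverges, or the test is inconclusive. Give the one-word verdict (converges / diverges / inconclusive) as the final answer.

Let a_n denote the general term. Form the ratio a_{n+1}/a_n and simplify:
a_{n+1}/a_n = (n + 1)^5/(2*n^5)
Take the limit as n -> infinity: L = 1/2.
Since L = 1/2 < 1, the ratio test implies the series converges.

converges


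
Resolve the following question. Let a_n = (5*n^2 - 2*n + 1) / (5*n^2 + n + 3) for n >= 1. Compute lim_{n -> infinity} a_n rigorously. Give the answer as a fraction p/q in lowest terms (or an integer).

Divide numerator and denominator by n^2, the highest power:
numerator / n^2 = 5 - 2/n + n^(-2)
denominator / n^2 = 5 + 1/n + 3/n^2
As n -> infinity, all terms of the form c/n^k (k >= 1) tend to 0.
So numerator / n^2 -> 5 and denominator / n^2 -> 5.
Therefore lim a_n = 1.

1


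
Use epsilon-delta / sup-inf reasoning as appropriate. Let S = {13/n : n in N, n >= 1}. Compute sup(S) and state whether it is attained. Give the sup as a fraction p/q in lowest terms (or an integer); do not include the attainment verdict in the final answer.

Analysis:
- Values: 13, 13/2, 13/3, 13/4, ... strictly decreasing.
- The maximum is 13 (n=1); sup = 13 (attained).
- The set is bounded below by 0; 13/n -> 0 so 0 is the greatest lower bound.
- 0 is not in the set, so inf = 0 is not attained.
Conclusion: sup(S) = 13, attained in S.

13


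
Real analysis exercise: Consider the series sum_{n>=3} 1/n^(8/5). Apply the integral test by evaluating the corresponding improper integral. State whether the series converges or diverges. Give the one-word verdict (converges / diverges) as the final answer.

Let f(x) = x^(-8/5). Then f is positive, continuous, and decreasing on [3, infinity), so the integral test applies.
Compute the improper integral int_{3}^infinity f(x) dx:
  antiderivative F(x) = -5/(3*x^(3/5)).
  As x -> infinity, F(x) -> 0 (since p = 8/5 > 1).
  So int = F(infinity) - F(3) = 0 - (-5*3^(2/5)/9) = 5*3^(2/5)/9.
  Finite, so by the integral test, the series converges.

converges


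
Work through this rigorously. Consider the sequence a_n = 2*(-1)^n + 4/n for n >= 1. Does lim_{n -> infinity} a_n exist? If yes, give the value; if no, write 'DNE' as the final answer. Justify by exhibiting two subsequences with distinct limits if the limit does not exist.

Examine the behaviour of a_n along subsequences.
a_{2k} = 2 + 4/(2k) -> 2. a_{2k+1} = -2 + 4/(2k+1) -> -2.
Since these two subsequential limits are 2 and -2, distinct, the full sequence cannot converge (a convergent sequence has all subsequences tending to the same limit). So lim a_n does not exist.

DNE


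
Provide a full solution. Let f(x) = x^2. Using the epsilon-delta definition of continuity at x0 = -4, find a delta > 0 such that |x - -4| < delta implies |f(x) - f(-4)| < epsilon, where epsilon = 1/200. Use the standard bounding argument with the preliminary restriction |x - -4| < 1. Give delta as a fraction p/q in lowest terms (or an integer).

Factor: |x^2 - (-4)^2| = |x - -4| * |x + -4|.
Impose |x - -4| < 1 first. Then |x + -4| = |(x - -4) + 2*(-4)| <= |x - -4| + 2*|-4| < 1 + 8 = 9.
So |x^2 - (-4)^2| < delta * 9.
We need delta * 9 <= 1/200, i.e. delta <= 1/200/9 = 1/1800.
Since 1/1800 < 1, this is tighter than 1; take delta = 1/1800.
So delta = 1/1800 works.

1/1800


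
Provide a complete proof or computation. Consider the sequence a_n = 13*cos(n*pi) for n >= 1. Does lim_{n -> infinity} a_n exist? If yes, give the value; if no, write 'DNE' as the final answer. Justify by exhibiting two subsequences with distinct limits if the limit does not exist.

Examine the behaviour of a_n along subsequences.
cos(n*pi) = (-1)^n, so a_n = 13*(-1)^n. a_{2k} = 13 -> 13. a_{2k+1} = -13 -> -13.
Since these two subsequential limits are 13 and -13, distinct, the full sequence cannot converge (a convergent sequence has all subsequences tending to the same limit). So lim a_n does not exist.

DNE


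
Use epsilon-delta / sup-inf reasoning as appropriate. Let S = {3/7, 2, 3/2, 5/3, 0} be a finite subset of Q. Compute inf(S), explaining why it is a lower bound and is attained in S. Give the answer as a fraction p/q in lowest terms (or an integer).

S is finite, so inf(S) = min(S).
Sorted increasing:
0, 3/7, 3/2, 5/3, 2
The extremum is 0.
For every x in S, x >= 0. And 0 is in S, so it is attained.
Therefore inf(S) = 0.

0


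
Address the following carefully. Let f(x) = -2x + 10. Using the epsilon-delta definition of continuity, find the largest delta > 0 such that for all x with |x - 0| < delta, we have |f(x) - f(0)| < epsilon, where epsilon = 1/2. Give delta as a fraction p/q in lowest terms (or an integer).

We compute f(0) = -2*(0) + 10 = 10.
|f(x) - f(0)| = |-2x + 10 - (10)| = |-2(x - 0)| = 2|x - 0|.
We need 2|x - 0| < 1/2, i.e. |x - 0| < 1/2 / 2 = 1/4.
So any delta <= 1/4 works. Conversely, if delta > 1/4, then x = 0 + 1/4 satisfies |x - 0| = 1/4 < delta but |f(x) - f(0)| = 2 * 1/4 = 1/2, which is not < 1/2; so no larger delta works.
Hence the largest such delta is 1/4.

1/4


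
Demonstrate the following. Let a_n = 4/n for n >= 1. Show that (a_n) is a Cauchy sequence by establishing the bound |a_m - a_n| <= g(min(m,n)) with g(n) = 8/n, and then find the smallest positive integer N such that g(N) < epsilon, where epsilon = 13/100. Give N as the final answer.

For any m, n >= 1, by the triangle inequality:
|a_m - a_n| = |4/m - 4/n| <= 4*1/m + 4*1/n <= 8/min(m,n).
So g(n) = 8/n bounds the Cauchy difference. Since g(n) -> 0, (a_n) is Cauchy.
Now solve g(N) < 13/100: 8/N < 13/100 <=> N > 8 / (13/100) = 800/13.
The smallest integer strictly greater than 800/13 is N = 62.
Check: g(62) = 8/62 = 4/31 < 13/100; g(61) = 8/61 >= 13/100. So N = 62.

62


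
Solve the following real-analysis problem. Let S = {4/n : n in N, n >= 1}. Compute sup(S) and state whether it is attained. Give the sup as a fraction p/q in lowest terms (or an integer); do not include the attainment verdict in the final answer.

Analysis:
- Values: 4, 2, 4/3, 1, ... strictly decreasing.
- The maximum is 4 (n=1); sup = 4 (attained).
- The set is bounded below by 0; 4/n -> 0 so 0 is the greatest lower bound.
- 0 is not in the set, so inf = 0 is not attained.
Conclusion: sup(S) = 4, attained in S.

4


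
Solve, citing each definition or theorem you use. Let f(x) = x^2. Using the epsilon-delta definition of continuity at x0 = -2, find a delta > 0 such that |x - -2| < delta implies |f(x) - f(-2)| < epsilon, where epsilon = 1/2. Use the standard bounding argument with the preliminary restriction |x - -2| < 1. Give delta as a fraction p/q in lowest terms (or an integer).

Factor: |x^2 - (-2)^2| = |x - -2| * |x + -2|.
Impose |x - -2| < 1 first. Then |x + -2| = |(x - -2) + 2*(-2)| <= |x - -2| + 2*|-2| < 1 + 4 = 5.
So |x^2 - (-2)^2| < delta * 5.
We need delta * 5 <= 1/2, i.e. delta <= 1/2/5 = 1/10.
Since 1/10 < 1, this is tighter than 1; take delta = 1/10.
So delta = 1/10 works.

1/10


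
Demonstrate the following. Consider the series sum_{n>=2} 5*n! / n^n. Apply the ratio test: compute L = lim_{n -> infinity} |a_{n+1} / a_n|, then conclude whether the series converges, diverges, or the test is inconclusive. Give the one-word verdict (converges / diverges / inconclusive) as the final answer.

Let a_n denote the general term. Form the ratio a_{n+1}/a_n and simplify:
a_{n+1}/a_n = (n/(n + 1))^n
Take the limit as n -> infinity: L = exp(-1).
Since L = exp(-1) < 1, the ratio test implies the series converges.

converges


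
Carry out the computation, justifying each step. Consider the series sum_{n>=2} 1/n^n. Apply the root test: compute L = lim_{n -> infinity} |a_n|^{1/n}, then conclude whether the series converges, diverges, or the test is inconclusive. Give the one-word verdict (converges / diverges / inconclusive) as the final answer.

Let a_n denote the general term. Form |a_n|^(1/n) and simplify:
|a_n|^(1/n) = 1/n
Take the limit as n -> infinity: L = 0.
Since L = 0 < 1, the root test implies convergence.

converges


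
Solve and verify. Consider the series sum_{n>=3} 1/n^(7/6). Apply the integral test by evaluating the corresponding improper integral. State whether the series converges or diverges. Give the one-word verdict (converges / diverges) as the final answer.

Let f(x) = x^(-7/6). Then f is positive, continuous, and decreasing on [3, infinity), so the integral test applies.
Compute the improper integral int_{3}^infinity f(x) dx:
  antiderivative F(x) = -6/x^(1/6).
  As x -> infinity, F(x) -> 0 (since p = 7/6 > 1).
  So int = F(infinity) - F(3) = 0 - (-2*3^(5/6)) = 2*3^(5/6).
  Finite, so by the integral test, the series converges.

converges


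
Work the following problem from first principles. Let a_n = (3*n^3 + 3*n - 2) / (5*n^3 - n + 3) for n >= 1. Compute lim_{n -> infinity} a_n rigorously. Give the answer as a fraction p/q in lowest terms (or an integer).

Divide numerator and denominator by n^3, the highest power:
numerator / n^3 = 3 + 3/n^2 - 2/n^3
denominator / n^3 = 5 - 1/n^2 + 3/n^3
As n -> infinity, all terms of the form c/n^k (k >= 1) tend to 0.
So numerator / n^3 -> 3 and denominator / n^3 -> 5.
Therefore lim a_n = 3/5.

3/5


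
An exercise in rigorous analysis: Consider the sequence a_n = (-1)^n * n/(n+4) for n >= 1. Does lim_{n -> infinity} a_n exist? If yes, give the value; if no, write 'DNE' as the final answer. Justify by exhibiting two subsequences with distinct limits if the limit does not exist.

Examine the behaviour of a_n along subsequences.
a_{2k} = 2k/(2k+4) -> 1. a_{2k+1} = -(2k+1)/(2k+5) -> -1.
Since these two subsequential limits are 1 and -1, distinct, the full sequence cannot converge (a convergent sequence has all subsequences tending to the same limit). So lim a_n does not exist.

DNE


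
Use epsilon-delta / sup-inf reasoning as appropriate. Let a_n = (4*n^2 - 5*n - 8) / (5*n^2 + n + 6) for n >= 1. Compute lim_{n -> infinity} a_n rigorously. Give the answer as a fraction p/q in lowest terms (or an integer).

Divide numerator and denominator by n^2, the highest power:
numerator / n^2 = 4 - 5/n - 8/n^2
denominator / n^2 = 5 + 1/n + 6/n^2
As n -> infinity, all terms of the form c/n^k (k >= 1) tend to 0.
So numerator / n^2 -> 4 and denominator / n^2 -> 5.
Therefore lim a_n = 4/5.

4/5


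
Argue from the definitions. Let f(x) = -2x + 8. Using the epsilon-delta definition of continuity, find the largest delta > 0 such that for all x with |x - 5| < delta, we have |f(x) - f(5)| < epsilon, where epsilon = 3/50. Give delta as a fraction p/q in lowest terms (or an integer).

We compute f(5) = -2*(5) + 8 = -2.
|f(x) - f(5)| = |-2x + 8 - (-2)| = |-2(x - 5)| = 2|x - 5|.
We need 2|x - 5| < 3/50, i.e. |x - 5| < 3/50 / 2 = 3/100.
So any delta <= 3/100 works. Conversely, if delta > 3/100, then x = 5 + 3/100 satisfies |x - 5| = 3/100 < delta but |f(x) - f(5)| = 2 * 3/100 = 3/50, which is not < 3/50; so no larger delta works.
Hence the largest such delta is 3/100.

3/100


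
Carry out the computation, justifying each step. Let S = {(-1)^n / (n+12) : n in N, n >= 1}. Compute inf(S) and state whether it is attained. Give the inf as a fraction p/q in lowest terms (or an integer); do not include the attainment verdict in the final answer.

Analysis:
- Values: -1/13, 1/14, -1/15, 1/16, -1/17, ...
- Positive terms (even n): 1/(2+12), 1/(4+12), ... decreasing -> max = 1/14 (n=2).
- Negative terms (odd n): -1/(1+12), -1/(3+12), ... increasing -> min = -1/13 (n=1).
- So sup = 1/14 (attained at n=2); inf = -1/13 (attained at n=1).
Conclusion: inf(S) = -1/13, attained in S.

-1/13


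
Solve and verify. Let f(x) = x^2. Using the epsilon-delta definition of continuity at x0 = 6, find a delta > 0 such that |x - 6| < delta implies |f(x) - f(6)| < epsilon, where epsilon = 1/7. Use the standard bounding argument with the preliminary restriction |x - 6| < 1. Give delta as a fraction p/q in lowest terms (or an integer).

Factor: |x^2 - (6)^2| = |x - 6| * |x + 6|.
Impose |x - 6| < 1 first. Then |x + 6| = |(x - 6) + 2*(6)| <= |x - 6| + 2*|6| < 1 + 12 = 13.
So |x^2 - (6)^2| < delta * 13.
We need delta * 13 <= 1/7, i.e. delta <= 1/7/13 = 1/91.
Since 1/91 < 1, this is tighter than 1; take delta = 1/91.
So delta = 1/91 works.

1/91


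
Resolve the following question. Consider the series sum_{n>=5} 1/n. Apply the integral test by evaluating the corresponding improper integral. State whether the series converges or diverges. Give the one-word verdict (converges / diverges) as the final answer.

Let f(x) = 1/x. Then f is positive, continuous, and decreasing on [5, infinity), so the integral test applies.
Compute the improper integral int_{5}^infinity f(x) dx:
  antiderivative F(x) = log(x).
  As x -> infinity, log(x) -> infinity.
  So int = infinity - log(5) = infinity. By the integral test, the series diverges.

diverges


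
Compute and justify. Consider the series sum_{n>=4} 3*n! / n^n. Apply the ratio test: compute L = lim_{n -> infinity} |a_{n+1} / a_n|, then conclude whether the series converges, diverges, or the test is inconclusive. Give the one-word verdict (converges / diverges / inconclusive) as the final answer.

Let a_n denote the general term. Form the ratio a_{n+1}/a_n and simplify:
a_{n+1}/a_n = (n/(n + 1))^n
Take the limit as n -> infinity: L = exp(-1).
Since L = exp(-1) < 1, the ratio test implies the series converges.

converges


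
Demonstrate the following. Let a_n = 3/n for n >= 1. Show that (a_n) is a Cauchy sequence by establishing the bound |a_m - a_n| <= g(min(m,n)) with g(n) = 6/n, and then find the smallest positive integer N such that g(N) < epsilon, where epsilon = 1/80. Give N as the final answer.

For any m, n >= 1, by the triangle inequality:
|a_m - a_n| = |3/m - 3/n| <= 3*1/m + 3*1/n <= 6/min(m,n).
So g(n) = 6/n bounds the Cauchy difference. Since g(n) -> 0, (a_n) is Cauchy.
Now solve g(N) < 1/80: 6/N < 1/80 <=> N > 6 / (1/80) = 480.
The smallest integer strictly greater than 480 is N = 481.
Check: g(481) = 6/481 = 6/481 < 1/80; g(480) = 1/80 >= 1/80. So N = 481.

481


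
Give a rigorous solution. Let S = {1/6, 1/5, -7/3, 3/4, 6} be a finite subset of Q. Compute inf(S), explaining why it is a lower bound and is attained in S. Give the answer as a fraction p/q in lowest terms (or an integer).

S is finite, so inf(S) = min(S).
Sorted increasing:
-7/3, 1/6, 1/5, 3/4, 6
The extremum is -7/3.
For every x in S, x >= -7/3. And -7/3 is in S, so it is attained.
Therefore inf(S) = -7/3.

-7/3


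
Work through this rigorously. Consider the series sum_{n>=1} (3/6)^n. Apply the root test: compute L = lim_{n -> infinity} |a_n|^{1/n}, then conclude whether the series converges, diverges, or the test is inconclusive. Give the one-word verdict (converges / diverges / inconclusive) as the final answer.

Let a_n denote the general term. Form |a_n|^(1/n) and simplify:
|a_n|^(1/n) = 1/2
Take the limit as n -> infinity: L = 1/2.
Since L = 1/2 < 1, the root test implies convergence.

converges


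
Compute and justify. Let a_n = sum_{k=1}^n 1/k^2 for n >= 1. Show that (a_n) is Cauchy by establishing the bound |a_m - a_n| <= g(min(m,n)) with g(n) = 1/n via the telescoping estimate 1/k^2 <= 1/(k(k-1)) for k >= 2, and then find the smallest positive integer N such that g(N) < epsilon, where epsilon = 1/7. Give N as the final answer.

For m > n >= 1: |a_m - a_n| = sum_{k=n+1}^m 1/k^2.
Use 1/k^2 <= 1/(k(k-1)) = 1/(k-1) - 1/k for k >= 2:
sum_{k=n+1}^m 1/k^2 <= sum_{k=n+1}^m (1/(k-1) - 1/k) = 1/n - 1/m <= 1/n.
By symmetry the same bound holds with n,m swapped, so |a_m - a_n| <= 1/min(m,n) = g(min(m,n)). Since g(n) -> 0, (a_n) is Cauchy.
Now solve g(N) < 1/7: 1/N < 1/7 <=> N > 1/(1/7) = 7.
The smallest integer strictly greater than 7 is N = 8.
Check: g(8) = 1/8 < 1/7; g(7) = 1/7 >= 1/7. So N = 8.

8
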